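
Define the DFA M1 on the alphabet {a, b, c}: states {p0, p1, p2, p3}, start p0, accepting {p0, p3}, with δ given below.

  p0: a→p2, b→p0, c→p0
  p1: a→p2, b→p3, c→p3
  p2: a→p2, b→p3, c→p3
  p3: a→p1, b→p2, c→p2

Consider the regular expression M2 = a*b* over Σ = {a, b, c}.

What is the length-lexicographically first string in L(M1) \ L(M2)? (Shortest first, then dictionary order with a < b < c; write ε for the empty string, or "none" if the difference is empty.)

c

The string c is accepted by M1 but not by M2.
No shorter string lies in the difference, and c is the lexicographically first length-1 string in L(M1) \ L(M2).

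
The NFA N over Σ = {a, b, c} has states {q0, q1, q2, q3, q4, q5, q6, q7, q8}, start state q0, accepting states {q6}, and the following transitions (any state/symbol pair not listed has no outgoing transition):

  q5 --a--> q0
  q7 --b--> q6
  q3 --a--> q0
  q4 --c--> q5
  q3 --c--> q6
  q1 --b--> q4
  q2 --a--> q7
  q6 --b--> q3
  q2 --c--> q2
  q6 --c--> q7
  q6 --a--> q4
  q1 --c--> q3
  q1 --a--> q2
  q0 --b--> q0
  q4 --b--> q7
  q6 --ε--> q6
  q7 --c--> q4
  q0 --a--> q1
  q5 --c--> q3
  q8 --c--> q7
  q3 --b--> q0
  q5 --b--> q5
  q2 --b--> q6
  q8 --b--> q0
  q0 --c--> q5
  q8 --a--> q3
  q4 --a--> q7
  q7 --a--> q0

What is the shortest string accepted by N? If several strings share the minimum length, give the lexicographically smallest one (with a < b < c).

aab

A breadth-first search from q0 reaches an accepting state first via the path q0 → q1 → q2 → q6 on input aab.
No string of length < 3 is accepted (BFS exhausts all shorter strings without reaching an accepting state), and aab is the lexicographically least accepting string of length 3.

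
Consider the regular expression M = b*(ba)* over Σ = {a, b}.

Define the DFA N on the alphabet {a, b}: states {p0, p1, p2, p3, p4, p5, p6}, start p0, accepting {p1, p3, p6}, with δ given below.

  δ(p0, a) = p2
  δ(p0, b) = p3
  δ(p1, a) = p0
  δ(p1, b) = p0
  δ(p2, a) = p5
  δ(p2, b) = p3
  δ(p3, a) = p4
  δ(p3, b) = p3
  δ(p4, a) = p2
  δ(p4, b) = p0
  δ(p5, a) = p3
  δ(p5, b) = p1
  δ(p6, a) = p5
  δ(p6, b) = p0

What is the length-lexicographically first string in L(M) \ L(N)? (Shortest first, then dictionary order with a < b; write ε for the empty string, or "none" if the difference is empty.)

The empty string ε is accepted by M but not by N.
Since ε is the unique shortest string, it is the required witness.

ε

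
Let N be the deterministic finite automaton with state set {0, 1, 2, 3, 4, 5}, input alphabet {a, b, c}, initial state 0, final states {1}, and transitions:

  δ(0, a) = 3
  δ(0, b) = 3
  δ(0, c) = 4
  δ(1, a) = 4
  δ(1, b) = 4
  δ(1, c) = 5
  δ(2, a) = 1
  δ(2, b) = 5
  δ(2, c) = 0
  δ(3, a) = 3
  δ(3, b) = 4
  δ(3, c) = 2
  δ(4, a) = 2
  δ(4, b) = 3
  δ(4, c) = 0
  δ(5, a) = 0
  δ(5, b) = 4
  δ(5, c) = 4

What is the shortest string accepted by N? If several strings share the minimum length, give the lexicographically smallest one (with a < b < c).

aca

A breadth-first search from 0 reaches an accepting state first via the path 0 → 3 → 2 → 1 on input aca.
No string of length < 3 is accepted (BFS exhausts all shorter strings without reaching an accepting state), and aca is the lexicographically least accepting string of length 3.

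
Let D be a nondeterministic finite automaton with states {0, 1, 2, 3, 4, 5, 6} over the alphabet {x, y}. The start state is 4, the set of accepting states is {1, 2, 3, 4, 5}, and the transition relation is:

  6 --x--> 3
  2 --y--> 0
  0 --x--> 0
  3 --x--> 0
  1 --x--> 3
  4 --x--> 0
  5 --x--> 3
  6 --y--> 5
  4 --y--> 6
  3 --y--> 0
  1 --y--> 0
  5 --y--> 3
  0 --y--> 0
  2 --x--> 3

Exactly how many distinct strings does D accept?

The useful subgraph on states {3, 4, 5, 6} is acyclic, so L(D) is finite; the longest accepting path visits 4 useful states, giving maximum string length 3.
Counting accepting paths from 4 by length: 1 of length 0, 2 of length 2, 2 of length 3. Total 5.

5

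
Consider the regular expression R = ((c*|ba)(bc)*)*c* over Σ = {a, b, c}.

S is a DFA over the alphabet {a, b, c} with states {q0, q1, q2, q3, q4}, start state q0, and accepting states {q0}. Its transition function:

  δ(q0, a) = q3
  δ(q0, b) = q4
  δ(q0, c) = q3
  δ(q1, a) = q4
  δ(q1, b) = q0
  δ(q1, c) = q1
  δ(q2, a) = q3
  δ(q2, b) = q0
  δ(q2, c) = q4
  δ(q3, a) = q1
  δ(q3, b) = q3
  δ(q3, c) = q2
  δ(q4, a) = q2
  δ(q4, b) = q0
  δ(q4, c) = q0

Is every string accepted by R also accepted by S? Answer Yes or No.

The string c is in L(R) but not in L(S).
So L(R) ⊄ L(S).

No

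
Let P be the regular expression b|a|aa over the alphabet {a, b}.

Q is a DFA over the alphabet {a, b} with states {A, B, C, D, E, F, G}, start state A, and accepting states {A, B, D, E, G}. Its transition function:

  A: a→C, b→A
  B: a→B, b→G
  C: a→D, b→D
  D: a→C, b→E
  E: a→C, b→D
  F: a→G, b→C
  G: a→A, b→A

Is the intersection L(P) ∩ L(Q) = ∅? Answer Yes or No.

The string b is accepted by both P and Q.
Hence L(P) ∩ L(Q) ≠ ∅.

No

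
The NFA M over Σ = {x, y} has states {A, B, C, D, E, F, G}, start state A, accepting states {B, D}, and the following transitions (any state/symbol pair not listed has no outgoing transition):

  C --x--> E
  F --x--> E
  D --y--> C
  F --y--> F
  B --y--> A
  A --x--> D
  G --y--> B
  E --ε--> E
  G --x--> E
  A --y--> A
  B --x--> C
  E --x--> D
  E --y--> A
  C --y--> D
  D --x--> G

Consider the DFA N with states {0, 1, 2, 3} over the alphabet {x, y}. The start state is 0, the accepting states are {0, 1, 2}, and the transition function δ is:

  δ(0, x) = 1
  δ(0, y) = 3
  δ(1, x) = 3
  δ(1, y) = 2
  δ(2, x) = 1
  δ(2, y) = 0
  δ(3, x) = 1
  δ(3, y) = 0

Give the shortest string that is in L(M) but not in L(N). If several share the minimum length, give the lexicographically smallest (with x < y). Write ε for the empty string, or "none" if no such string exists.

The string xxxx is accepted by M but not by N.
No shorter string lies in the difference, and xxxx is the lexicographically first length-4 string in L(M) \ L(N).

xxxx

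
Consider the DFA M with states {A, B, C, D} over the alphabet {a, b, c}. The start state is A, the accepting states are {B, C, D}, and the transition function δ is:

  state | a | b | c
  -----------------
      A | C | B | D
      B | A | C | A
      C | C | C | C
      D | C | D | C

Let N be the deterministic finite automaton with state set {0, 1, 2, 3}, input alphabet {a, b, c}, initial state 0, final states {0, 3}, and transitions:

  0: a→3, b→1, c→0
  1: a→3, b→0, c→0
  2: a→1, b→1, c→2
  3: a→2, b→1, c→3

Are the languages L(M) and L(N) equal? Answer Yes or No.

No

The string b is accepted by M but rejected by N.
So L(M) ≠ L(N).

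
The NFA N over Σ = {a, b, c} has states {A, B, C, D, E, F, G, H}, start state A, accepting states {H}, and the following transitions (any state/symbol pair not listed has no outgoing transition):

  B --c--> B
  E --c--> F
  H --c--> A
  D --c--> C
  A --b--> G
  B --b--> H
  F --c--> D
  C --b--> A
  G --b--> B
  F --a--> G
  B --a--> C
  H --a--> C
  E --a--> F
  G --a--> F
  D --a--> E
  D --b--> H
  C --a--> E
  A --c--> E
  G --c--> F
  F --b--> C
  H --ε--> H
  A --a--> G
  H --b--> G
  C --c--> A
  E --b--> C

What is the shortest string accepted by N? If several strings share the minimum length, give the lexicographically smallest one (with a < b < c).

abb

A breadth-first search from A reaches an accepting state first via the path A → G → B → H on input abb.
No string of length < 3 is accepted (BFS exhausts all shorter strings without reaching an accepting state), and abb is the lexicographically least accepting string of length 3.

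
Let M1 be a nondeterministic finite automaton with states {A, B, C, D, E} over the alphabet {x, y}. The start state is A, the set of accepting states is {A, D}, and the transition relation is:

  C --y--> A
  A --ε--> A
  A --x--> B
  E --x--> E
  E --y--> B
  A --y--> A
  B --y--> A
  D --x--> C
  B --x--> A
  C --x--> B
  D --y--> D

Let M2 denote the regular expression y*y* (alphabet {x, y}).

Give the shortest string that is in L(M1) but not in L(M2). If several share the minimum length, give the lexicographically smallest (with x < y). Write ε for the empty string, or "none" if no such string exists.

The string xx is accepted by M1 but not by M2.
No shorter string lies in the difference, and xx is the lexicographically first length-2 string in L(M1) \ L(M2).

xx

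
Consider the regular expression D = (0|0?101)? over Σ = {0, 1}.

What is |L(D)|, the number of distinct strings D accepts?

4

The expression has no Kleene star, so L(D) is finite. Expanding the alternatives gives {ε, 0, 101, 0101}.
That is 1 of length 0, 1 of length 1, 1 of length 3, 1 of length 4: 4 strings in all.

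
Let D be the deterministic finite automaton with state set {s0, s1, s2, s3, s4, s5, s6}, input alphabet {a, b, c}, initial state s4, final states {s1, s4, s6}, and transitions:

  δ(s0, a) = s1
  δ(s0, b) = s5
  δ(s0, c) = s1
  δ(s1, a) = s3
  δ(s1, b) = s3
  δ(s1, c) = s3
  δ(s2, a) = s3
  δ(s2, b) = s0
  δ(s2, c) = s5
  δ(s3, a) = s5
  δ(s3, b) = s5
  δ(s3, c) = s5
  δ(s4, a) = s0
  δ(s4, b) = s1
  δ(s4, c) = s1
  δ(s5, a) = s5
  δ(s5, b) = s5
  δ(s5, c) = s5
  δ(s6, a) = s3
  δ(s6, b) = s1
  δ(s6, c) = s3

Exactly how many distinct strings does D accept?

5

The useful subgraph on states {s0, s1, s4} is acyclic, so L(D) is finite; the longest accepting path visits 3 useful states, giving maximum string length 2.
Counting accepting paths from s4 by length: 1 of length 0, 2 of length 1, 2 of length 2. Total 5.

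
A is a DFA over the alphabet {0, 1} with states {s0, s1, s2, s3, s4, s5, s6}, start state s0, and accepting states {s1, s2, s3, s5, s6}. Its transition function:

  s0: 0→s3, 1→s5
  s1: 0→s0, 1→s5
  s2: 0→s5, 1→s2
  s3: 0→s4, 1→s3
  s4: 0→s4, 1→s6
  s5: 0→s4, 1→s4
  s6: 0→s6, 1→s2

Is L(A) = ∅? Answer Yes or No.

The string 0 is accepted: the run s0 → s3 ends in the accepting state s3.
Since at least one string is accepted, L(A) is not empty.

No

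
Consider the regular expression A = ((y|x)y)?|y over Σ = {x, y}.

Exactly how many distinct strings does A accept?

4

The expression has no Kleene star, so L(A) is finite. Expanding the alternatives gives {ε, y, xy, yy}.
That is 1 of length 0, 1 of length 1, 2 of length 2: 4 strings in all.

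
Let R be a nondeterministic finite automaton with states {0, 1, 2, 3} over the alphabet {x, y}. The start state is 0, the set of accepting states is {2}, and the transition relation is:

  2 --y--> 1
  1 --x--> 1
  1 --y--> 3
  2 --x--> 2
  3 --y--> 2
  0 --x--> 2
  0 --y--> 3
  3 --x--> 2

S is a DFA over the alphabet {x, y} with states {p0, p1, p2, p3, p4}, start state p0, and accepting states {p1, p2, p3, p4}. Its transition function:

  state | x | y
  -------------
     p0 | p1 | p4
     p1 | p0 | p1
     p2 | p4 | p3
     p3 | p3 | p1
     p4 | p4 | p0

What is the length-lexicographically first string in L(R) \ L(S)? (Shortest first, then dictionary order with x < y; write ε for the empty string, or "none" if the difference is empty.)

xx

The string xx is accepted by R but not by S.
No shorter string lies in the difference, and xx is the lexicographically first length-2 string in L(R) \ L(S).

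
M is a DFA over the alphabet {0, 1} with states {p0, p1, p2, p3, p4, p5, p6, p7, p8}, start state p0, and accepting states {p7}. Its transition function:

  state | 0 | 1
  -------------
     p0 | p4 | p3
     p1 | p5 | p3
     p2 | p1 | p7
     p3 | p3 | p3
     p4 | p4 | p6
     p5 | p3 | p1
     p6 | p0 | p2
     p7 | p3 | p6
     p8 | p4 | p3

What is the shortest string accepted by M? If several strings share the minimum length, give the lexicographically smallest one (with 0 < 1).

A breadth-first search from p0 reaches an accepting state first via the path p0 → p4 → p6 → p2 → p7 on input 0111.
No string of length < 4 is accepted (BFS exhausts all shorter strings without reaching an accepting state), and 0111 is the lexicographically least accepting string of length 4.

0111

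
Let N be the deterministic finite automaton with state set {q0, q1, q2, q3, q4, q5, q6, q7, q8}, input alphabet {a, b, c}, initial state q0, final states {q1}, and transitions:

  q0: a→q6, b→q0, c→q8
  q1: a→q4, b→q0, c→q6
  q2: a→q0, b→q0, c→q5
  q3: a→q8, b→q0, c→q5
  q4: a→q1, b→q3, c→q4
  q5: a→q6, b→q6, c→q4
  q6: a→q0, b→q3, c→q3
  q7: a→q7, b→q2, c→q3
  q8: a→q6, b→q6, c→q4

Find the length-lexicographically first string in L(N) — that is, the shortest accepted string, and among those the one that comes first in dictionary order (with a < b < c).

cca

A breadth-first search from q0 reaches an accepting state first via the path q0 → q8 → q4 → q1 on input cca.
No string of length < 3 is accepted (BFS exhausts all shorter strings without reaching an accepting state), and cca is the lexicographically least accepting string of length 3.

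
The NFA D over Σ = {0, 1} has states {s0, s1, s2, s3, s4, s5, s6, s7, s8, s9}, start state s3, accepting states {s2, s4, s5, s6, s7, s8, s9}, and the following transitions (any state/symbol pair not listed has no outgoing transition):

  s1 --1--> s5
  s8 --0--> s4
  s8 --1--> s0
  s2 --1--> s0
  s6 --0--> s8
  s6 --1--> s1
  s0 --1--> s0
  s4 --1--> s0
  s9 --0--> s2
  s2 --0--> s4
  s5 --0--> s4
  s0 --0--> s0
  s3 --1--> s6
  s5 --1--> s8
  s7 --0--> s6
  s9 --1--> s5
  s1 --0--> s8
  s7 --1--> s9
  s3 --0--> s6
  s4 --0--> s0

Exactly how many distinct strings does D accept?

The useful subgraph on states {s1, s3, s4, s5, s6, s8} is acyclic, so L(D) is finite; the longest accepting path visits 6 useful states, giving maximum string length 5.
Counting accepting paths from s3 by length: 2 of length 1, 2 of length 2, 6 of length 3, 6 of length 4, 2 of length 5. Total 18.

18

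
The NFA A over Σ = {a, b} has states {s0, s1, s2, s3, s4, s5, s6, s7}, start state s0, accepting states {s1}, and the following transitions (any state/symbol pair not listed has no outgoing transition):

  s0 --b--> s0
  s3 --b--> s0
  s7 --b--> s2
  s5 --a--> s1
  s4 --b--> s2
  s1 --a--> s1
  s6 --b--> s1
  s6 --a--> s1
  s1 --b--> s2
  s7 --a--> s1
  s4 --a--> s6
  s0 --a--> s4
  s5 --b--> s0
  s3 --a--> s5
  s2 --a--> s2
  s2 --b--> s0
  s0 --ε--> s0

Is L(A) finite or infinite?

infinite

State s0 is reachable from the start and can reach an accepting state, and it lies on the cycle s0 → s0.
Traversing that cycle any number of times yields accepted strings of unbounded length, so the language is infinite.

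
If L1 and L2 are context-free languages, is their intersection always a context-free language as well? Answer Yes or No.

No

{aⁿbⁿcᵐ : m,n≥0} and {aᵐbⁿcⁿ : m,n≥0} are both context-free, but their intersection {aⁿbⁿcⁿ : n≥0} is not (pumping lemma).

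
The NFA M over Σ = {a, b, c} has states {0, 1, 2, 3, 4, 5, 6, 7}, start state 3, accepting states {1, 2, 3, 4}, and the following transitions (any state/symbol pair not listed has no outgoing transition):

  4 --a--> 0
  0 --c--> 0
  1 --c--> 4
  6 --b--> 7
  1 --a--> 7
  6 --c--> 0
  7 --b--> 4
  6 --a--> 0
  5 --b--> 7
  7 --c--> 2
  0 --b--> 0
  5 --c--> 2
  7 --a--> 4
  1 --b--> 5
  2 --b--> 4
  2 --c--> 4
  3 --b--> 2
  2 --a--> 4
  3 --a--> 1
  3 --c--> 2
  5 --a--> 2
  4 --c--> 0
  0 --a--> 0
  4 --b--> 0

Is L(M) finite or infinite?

finite

The useful states (reachable from 3 and able to reach an accepting state) are {1, 2, 3, 4, 5, 7}.
Restricted to these states the transition graph has no cycle, so every accepting path has bounded length and L is finite.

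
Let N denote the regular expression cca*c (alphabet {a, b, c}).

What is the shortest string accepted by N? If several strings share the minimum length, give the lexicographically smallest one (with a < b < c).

ccc

By inspection of the expression, no string of length less than 3 matches, and ccc is the lexicographically first match of length 3.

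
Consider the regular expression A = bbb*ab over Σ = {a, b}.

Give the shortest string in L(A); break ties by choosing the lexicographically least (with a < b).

bbab

By inspection of the expression, no string of length less than 4 matches, and bbab is the lexicographically first match of length 4.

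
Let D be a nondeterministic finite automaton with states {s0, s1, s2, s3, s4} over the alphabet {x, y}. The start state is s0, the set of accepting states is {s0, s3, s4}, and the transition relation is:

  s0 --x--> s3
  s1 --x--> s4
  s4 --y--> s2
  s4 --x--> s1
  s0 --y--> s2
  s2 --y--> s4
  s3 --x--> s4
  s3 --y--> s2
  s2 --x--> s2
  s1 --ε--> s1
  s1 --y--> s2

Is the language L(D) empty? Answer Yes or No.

No

The empty string ε is accepted: the run s0 ends in the accepting state s0.
Since at least one string is accepted, L(D) is not empty.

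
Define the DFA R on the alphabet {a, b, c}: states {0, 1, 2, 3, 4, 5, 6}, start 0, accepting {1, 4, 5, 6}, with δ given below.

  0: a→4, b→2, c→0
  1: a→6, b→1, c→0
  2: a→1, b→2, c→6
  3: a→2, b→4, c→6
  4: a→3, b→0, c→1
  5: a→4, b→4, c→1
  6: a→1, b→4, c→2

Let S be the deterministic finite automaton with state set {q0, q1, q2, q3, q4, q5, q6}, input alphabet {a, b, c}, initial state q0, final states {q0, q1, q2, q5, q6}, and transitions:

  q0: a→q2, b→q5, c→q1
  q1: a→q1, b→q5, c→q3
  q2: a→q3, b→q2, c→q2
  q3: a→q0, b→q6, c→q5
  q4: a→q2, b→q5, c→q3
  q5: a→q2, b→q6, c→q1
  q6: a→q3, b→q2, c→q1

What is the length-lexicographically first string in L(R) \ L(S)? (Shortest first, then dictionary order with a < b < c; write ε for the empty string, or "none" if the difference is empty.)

The string aba is accepted by R but not by S.
No shorter string lies in the difference, and aba is the lexicographically first length-3 string in L(R) \ L(S).

aba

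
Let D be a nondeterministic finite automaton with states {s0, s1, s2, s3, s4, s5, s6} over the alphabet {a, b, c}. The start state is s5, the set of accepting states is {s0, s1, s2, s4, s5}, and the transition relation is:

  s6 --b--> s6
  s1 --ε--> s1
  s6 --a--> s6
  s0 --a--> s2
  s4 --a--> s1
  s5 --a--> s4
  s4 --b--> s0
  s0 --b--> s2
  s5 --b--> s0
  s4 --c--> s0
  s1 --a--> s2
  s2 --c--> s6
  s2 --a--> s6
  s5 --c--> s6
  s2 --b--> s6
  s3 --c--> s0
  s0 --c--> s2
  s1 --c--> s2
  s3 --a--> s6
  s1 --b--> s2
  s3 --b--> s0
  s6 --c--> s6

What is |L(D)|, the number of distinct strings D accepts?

The useful subgraph on states {s0, s1, s2, s4, s5} is acyclic, so L(D) is finite; the longest accepting path visits 4 useful states, giving maximum string length 3.
Counting accepting paths from s5 by length: 1 of length 0, 2 of length 1, 6 of length 2, 9 of length 3. Total 18.

18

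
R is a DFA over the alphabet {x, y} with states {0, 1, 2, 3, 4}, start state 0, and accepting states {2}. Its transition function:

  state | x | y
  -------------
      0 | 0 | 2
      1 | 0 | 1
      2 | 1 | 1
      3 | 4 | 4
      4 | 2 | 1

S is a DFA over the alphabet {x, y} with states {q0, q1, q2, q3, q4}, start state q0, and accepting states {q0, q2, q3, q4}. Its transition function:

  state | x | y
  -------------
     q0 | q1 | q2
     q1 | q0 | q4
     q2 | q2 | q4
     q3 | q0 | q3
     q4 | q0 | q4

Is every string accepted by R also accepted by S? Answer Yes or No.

Yes

Exploring the product automaton R × S from the start pair (0, q0), following both machines on each input symbol, reaches 8 state pairs: (0, q0), (0, q1), (2, q2), (2, q4), (1, q2), (1, q4), (1, q0), (0, q2).
R accepts in {2} and S accepts in {q0, q2, q3, q4}. The reachable pairs whose R-component is accepting are (2, q2), (2, q4); in each of them the S-component is accepting too, so the product for L(R) \ L(S) (R-component accepting, S-component rejecting) has no reachable accepting pair and the difference is empty.
Hence every string in L(R) is also in L(S).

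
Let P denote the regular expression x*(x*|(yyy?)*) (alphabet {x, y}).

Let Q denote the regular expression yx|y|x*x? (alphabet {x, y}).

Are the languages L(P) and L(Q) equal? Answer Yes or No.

The string yy is accepted by P but rejected by Q.
So L(P) ≠ L(Q).

No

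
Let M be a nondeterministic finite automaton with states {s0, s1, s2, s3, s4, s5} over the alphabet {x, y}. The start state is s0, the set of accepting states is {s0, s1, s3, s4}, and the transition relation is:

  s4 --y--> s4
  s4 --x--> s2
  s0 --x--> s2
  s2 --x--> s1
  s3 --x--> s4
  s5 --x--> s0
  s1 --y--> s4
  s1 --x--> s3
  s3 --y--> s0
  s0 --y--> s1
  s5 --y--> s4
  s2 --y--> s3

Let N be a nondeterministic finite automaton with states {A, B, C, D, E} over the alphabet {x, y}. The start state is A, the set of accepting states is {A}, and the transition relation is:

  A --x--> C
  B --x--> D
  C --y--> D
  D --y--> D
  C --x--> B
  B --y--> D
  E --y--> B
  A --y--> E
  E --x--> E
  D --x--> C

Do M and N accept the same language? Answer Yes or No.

The string y is accepted by M but rejected by N.
So L(M) ≠ L(N).

No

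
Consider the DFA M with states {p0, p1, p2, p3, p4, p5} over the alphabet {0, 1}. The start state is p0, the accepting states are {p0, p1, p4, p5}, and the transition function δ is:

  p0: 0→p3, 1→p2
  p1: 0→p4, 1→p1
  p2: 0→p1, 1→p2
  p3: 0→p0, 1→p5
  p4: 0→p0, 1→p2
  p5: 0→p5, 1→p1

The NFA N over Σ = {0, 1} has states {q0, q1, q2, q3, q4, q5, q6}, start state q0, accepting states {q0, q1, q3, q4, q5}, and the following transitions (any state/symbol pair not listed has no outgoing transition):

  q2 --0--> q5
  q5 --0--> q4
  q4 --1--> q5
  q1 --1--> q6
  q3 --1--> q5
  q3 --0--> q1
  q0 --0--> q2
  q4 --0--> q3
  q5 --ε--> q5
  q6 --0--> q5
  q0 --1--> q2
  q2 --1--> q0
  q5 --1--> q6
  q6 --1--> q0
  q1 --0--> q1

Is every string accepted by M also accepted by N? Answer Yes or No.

No

The string 010 is in L(M) but not in L(N).
So L(M) ⊄ L(N).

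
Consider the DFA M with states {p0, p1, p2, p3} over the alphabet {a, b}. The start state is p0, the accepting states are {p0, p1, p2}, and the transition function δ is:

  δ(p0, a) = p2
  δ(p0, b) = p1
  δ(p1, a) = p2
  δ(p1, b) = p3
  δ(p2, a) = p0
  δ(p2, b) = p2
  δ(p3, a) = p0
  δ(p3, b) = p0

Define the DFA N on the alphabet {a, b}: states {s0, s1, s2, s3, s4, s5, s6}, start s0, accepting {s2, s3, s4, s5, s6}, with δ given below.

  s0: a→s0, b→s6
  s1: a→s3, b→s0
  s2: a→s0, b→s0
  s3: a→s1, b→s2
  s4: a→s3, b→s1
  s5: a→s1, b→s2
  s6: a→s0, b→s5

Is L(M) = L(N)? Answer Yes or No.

The empty string ε is accepted by M but rejected by N.
So L(M) ≠ L(N).

No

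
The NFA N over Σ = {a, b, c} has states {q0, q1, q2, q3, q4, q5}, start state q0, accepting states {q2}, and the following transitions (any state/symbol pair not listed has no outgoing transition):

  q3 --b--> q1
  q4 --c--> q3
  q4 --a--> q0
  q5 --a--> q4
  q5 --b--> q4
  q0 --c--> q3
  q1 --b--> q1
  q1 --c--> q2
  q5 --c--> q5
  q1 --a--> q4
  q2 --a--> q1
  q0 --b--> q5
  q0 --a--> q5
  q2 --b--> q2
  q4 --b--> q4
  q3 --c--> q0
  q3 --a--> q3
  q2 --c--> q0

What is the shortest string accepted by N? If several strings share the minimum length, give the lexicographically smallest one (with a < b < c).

cbc

A breadth-first search from q0 reaches an accepting state first via the path q0 → q3 → q1 → q2 on input cbc.
No string of length < 3 is accepted (BFS exhausts all shorter strings without reaching an accepting state), and cbc is the lexicographically least accepting string of length 3.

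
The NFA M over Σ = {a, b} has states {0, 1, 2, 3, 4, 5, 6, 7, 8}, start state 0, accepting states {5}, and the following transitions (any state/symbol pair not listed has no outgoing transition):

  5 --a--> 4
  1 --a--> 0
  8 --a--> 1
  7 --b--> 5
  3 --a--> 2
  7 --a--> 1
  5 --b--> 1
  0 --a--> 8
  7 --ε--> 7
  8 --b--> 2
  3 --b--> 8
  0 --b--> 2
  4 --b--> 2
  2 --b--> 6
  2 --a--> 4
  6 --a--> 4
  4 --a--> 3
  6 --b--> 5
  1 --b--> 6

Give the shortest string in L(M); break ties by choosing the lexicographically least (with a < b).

bbb

A breadth-first search from 0 reaches an accepting state first via the path 0 → 2 → 6 → 5 on input bbb.
No string of length < 3 is accepted (BFS exhausts all shorter strings without reaching an accepting state), and bbb is the lexicographically least accepting string of length 3.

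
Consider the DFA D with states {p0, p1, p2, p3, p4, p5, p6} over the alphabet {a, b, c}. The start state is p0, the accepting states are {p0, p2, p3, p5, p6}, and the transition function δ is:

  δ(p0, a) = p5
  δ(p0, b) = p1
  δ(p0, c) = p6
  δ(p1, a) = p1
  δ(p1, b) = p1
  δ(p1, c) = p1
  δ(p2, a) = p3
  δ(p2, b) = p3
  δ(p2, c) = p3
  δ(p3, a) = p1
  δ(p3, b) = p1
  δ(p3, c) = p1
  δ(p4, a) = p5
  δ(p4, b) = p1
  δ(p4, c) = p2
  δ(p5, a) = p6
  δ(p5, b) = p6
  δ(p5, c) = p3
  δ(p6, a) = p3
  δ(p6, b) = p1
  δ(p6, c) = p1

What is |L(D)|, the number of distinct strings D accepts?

The useful subgraph on states {p0, p3, p5, p6} is acyclic, so L(D) is finite; the longest accepting path visits 4 useful states, giving maximum string length 3.
Counting accepting paths from p0 by length: 1 of length 0, 2 of length 1, 4 of length 2, 2 of length 3. Total 9.

9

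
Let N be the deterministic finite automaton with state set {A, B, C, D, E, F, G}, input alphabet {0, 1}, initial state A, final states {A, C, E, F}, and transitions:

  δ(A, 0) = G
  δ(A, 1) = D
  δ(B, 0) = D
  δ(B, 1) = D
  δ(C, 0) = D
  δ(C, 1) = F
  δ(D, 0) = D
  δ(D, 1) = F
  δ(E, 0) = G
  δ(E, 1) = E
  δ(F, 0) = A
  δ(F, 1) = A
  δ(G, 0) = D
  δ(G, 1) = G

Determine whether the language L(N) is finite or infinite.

infinite

State D is reachable from the start and can reach an accepting state, and it lies on the cycle D → D.
Traversing that cycle any number of times yields accepted strings of unbounded length, so the language is infinite.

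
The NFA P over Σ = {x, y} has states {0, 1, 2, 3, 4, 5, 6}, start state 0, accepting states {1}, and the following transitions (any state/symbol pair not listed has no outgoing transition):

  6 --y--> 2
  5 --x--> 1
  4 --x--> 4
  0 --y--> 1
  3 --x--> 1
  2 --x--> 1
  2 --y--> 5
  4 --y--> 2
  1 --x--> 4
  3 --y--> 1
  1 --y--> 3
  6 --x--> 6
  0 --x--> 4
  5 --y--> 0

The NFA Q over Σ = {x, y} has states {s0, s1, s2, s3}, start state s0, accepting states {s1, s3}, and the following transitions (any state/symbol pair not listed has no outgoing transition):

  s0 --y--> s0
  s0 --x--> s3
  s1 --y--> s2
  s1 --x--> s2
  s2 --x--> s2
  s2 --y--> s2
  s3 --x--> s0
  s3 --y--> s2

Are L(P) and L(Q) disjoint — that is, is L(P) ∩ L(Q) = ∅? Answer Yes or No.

The string yyx is accepted by both P and Q.
Hence L(P) ∩ L(Q) ≠ ∅.

No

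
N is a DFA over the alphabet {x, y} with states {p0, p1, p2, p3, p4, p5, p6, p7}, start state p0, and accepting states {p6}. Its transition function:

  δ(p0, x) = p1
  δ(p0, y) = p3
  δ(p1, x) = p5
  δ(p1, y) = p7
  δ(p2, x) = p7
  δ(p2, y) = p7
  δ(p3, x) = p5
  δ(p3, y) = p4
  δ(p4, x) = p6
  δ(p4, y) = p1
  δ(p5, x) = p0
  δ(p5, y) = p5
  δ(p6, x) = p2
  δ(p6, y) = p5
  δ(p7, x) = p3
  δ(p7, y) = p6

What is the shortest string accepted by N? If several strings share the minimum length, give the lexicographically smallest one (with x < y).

xyy

A breadth-first search from p0 reaches an accepting state first via the path p0 → p1 → p7 → p6 on input xyy.
No string of length < 3 is accepted (BFS exhausts all shorter strings without reaching an accepting state), and xyy is the lexicographically least accepting string of length 3.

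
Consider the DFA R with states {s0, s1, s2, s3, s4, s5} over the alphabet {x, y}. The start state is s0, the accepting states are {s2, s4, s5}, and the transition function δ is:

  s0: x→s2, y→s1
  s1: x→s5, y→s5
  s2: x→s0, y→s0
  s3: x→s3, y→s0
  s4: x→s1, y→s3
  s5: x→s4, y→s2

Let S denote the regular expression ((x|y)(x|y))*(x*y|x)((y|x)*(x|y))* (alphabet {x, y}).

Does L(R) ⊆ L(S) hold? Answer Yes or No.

Yes

Converting the expression S to a DFA (subset construction, then merging equivalent states) gives the minimal DFA with states {r0, r1}, start state r0, accepting states {r1} and transitions r0: x→r1, y→r1; r1: x→r1, y→r1.
Exploring the product automaton R × S from the start pair (s0, r0), following both machines on each input symbol, reaches 7 state pairs: (s0, r0), (s2, r1), (s1, r1), (s0, r1), (s5, r1), (s4, r1), (s3, r1).
R accepts in {s2, s4, s5} and S accepts in {r1}. The reachable pairs whose R-component is accepting are (s2, r1), (s5, r1), (s4, r1); in each of them the S-component is accepting too, so the product for L(R) \ L(S) (R-component accepting, S-component rejecting) has no reachable accepting pair and the difference is empty.
Hence every string in L(R) is also in L(S).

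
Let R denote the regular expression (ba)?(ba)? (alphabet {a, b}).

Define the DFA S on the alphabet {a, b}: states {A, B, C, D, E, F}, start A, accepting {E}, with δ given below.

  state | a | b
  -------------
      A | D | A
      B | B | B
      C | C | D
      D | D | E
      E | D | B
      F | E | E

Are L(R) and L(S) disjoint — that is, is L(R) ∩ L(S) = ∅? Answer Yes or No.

Converting the expression R to a DFA (subset construction, then merging equivalent states) gives the minimal DFA with states {r0, r1, r2, r3, r4, r5}, start state r0, accepting states {r0, r3, r5} and transitions r0: a→r1, b→r2; r1: a→r1, b→r1; r2: a→r3, b→r1; r3: a→r1, b→r4; r4: a→r5, b→r1; r5: a→r1, b→r1.
Exploring the product automaton R × S from the start pair (r0, A), following both machines on each input symbol, reaches 9 state pairs: (r0, A), (r1, D), (r2, A), (r1, E), (r3, D), (r1, A), (r1, B), (r4, E), (r5, D).
R accepts in {r0, r3, r5} and S accepts in {E}; no reachable pair has both components accepting, so no string drives both machines to acceptance simultaneously and L(R) ∩ L(S) = ∅.
So no string is accepted by both, and the intersection is empty.

Yes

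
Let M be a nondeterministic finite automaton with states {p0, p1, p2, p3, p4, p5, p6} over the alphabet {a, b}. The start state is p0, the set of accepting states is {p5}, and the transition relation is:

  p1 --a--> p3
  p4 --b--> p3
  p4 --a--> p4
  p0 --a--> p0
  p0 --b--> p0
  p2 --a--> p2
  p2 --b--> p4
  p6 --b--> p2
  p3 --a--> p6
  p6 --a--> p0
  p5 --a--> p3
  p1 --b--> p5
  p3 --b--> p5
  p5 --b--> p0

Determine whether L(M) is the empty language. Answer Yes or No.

The states reachable from the start state are {p0}.
None of the accepting states {p5} is reachable, so no string is accepted and L(M) = ∅.

Yes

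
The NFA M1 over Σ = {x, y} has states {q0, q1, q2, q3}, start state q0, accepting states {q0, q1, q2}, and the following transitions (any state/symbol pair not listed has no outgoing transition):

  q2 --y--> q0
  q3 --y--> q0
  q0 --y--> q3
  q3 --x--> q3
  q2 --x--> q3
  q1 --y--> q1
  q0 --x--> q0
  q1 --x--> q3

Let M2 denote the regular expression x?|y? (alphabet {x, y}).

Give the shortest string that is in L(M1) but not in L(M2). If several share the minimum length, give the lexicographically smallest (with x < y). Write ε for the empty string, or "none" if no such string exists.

xx

The string xx is accepted by M1 but not by M2.
No shorter string lies in the difference, and xx is the lexicographically first length-2 string in L(M1) \ L(M2).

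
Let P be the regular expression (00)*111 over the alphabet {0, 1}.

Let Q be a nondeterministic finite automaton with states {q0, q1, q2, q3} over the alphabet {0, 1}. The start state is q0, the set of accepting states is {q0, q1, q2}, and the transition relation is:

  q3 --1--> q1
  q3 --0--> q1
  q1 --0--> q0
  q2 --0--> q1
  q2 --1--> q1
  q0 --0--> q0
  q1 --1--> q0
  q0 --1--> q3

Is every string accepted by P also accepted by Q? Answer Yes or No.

Converting the expression P to a DFA (subset construction, then merging equivalent states) gives the minimal DFA with states {p0, p1, p2, p3, p4, p5}, start state p0, accepting states {p5} and transitions p0: 0→p1, 1→p2; p1: 0→p0, 1→p3; p2: 0→p3, 1→p4; p3: 0→p3, 1→p3; p4: 0→p3, 1→p5; p5: 0→p3, 1→p3.
Exploring the product automaton P × Q from the start pair (p0, q0), following both machines on each input symbol, reaches 8 state pairs: (p0, q0), (p1, q0), (p2, q3), (p3, q3), (p3, q1), (p4, q1), (p3, q0), (p5, q0).
P accepts in {p5} and Q accepts in {q0, q1, q2}. The reachable pairs whose P-component is accepting are (p5, q0); in each of them the Q-component is accepting too, so the product for L(P) \ L(Q) (P-component accepting, Q-component rejecting) has no reachable accepting pair and the difference is empty.
Hence every string in L(P) is also in L(Q).

Yes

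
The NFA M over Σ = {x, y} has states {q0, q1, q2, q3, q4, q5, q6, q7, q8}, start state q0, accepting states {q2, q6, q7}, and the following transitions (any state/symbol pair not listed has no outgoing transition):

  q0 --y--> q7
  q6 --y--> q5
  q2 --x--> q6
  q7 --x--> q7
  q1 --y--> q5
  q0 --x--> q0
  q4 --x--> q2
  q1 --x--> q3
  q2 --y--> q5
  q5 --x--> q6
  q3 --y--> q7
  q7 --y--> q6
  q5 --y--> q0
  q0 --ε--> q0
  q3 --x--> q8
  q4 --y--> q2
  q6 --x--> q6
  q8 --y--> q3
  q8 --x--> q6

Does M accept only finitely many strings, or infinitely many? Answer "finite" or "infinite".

State q0 is reachable from the start and can reach an accepting state, and it lies on the cycle q0 → q0.
Traversing that cycle any number of times yields accepted strings of unbounded length, so the language is infinite.

infinite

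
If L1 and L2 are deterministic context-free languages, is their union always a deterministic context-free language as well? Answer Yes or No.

{aⁿbⁿ : n≥0} and {aⁿb²ⁿ : n≥0} are each accepted by a deterministic PDA (push the a's; pop one per b, respectively one per two b's), but their union U is not. Suppose a DPDA M accepted U. Being deterministic, M has a single run on aⁿb²ⁿ, and since aⁿbⁿ ∈ U that run passes through an accepting configuration right after consuming the prefix aⁿbⁿ and then goes on to accept again after n more b's. Build an ordinary (nondeterministic) PDA M′ that simulates M on a's and b's and, at any moment when M is in an accepting state, may switch to a second mode in which it reads only c's, feeding each c to M as a b; M′ accepts when M does. Then M′ accepts aⁱbʲcᵏ (k≥1) exactly when both aⁱbʲ ∈ U and aⁱbʲ⁺ᵏ ∈ U, and checking the four cases (i=j or j=2i, combined with j+k=i or j+k=2i) leaves only i=j=k: so L(M′) ∩ a*b*c⁺ = {aⁿbⁿcⁿ : n≥1} would be context-free, which it is not (pumping lemma) — contradiction. (The union is an unambiguous CFL; it is determinism, not unambiguity, that fails.)

No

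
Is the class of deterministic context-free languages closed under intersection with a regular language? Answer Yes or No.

Yes

Run the DPDA and a DFA for the regular language in lock-step (product of the two finite controls, one shared stack, the DFA component advancing only on genuine input moves); the result is still deterministic and accepts when both components accept.
So the deterministic context-free languages are closed under intersection with a regular language.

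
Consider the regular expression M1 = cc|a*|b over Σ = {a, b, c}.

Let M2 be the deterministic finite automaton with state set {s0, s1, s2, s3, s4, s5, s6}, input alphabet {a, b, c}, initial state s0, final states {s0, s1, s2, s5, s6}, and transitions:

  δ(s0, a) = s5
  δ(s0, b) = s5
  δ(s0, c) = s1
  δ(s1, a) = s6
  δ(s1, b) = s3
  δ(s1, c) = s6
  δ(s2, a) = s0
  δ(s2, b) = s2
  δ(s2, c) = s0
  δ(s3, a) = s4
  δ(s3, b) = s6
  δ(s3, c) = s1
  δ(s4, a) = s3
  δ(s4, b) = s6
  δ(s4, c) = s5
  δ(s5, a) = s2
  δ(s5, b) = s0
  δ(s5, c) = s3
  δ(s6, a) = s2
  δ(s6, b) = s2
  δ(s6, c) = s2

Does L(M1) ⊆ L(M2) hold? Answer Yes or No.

Converting the expression M1 to a DFA (subset construction, then merging equivalent states) gives the minimal DFA with states {r0, r1, r2, r3, r4}, start state r0, accepting states {r0, r1, r2} and transitions r0: a→r1, b→r2, c→r3; r1: a→r1, b→r4, c→r4; r2: a→r4, b→r4, c→r4; r3: a→r4, b→r4, c→r2; r4: a→r4, b→r4, c→r4.
Exploring the product automaton M1 × M2 from the start pair (r0, s0), following both machines on each input symbol, reaches 14 state pairs: (r0, s0), (r1, s5), (r2, s5), (r3, s1), (r1, s2), (r4, s0), (r4, s3), (r4, s2), (r4, s6), (r2, s6), (r1, s0), (r4, s5), (r4, s1), (r4, s4).
M1 accepts in {r0, r1, r2} and M2 accepts in {s0, s1, s2, s5, s6}. The reachable pairs whose M1-component is accepting are (r0, s0), (r1, s5), (r2, s5), (r1, s2), (r2, s6), (r1, s0); in each of them the M2-component is accepting too, so the product for L(M1) \ L(M2) (M1-component accepting, M2-component rejecting) has no reachable accepting pair and the difference is empty.
Hence every string in L(M1) is also in L(M2).

Yes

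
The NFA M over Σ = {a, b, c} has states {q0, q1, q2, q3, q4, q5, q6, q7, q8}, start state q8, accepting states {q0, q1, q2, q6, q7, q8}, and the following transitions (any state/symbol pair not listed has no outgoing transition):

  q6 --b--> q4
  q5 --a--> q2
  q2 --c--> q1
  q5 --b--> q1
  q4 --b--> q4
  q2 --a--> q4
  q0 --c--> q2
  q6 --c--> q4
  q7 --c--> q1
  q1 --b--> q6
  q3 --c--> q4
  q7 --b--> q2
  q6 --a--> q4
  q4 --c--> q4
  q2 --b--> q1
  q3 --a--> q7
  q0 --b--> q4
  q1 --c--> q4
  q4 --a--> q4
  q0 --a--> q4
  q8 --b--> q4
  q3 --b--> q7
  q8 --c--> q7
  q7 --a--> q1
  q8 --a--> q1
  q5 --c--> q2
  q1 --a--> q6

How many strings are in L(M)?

The useful subgraph on states {q1, q2, q6, q7, q8} is acyclic, so L(M) is finite; the longest accepting path visits 5 useful states, giving maximum string length 4.
Counting accepting paths from q8 by length: 1 of length 0, 2 of length 1, 5 of length 2, 6 of length 3, 4 of length 4. Total 18.

18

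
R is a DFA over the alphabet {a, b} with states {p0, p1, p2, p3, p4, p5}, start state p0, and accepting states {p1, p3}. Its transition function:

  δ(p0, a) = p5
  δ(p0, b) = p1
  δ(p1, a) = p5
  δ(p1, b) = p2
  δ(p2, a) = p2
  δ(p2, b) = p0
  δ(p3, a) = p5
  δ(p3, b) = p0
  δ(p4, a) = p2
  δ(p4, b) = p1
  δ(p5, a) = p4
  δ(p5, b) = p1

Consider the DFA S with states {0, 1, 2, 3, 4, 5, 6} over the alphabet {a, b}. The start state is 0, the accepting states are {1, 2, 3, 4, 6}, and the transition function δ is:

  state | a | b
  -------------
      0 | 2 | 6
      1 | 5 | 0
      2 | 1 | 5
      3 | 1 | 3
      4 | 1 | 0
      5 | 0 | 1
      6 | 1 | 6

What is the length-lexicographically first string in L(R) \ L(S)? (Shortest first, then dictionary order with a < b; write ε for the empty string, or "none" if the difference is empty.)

ab

The string ab is accepted by R but not by S.
No shorter string lies in the difference, and ab is the lexicographically first length-2 string in L(R) \ L(S).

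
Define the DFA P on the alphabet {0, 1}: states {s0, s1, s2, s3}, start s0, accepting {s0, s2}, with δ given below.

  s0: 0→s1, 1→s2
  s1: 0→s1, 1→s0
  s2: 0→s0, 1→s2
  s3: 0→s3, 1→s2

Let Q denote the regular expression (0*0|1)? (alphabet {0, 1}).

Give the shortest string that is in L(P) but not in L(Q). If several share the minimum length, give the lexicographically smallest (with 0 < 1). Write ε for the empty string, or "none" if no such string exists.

01

The string 01 is accepted by P but not by Q.
No shorter string lies in the difference, and 01 is the lexicographically first length-2 string in L(P) \ L(Q).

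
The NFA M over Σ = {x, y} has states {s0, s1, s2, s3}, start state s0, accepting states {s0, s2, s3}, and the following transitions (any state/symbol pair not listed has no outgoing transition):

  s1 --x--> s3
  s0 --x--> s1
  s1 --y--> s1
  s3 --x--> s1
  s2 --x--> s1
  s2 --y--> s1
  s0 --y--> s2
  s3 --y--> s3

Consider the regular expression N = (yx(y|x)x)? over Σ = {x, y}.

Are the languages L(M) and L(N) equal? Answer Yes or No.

No

The string y is accepted by M but rejected by N.
So L(M) ≠ L(N).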